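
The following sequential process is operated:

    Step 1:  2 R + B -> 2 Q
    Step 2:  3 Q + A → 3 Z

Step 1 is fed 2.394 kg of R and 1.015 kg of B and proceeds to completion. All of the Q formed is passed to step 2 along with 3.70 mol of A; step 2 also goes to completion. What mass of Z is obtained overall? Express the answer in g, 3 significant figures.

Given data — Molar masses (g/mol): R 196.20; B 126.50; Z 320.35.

3560 g

Step 1:
n(R) = 2.394×1000 / 196.20 = 12.20 mol
n(B) = 1.015×1000 / 126.50 = 8.024 mol
n/ν for R = 12.20/2 = 6.100
n/ν for B = 8.024/1 = 8.024
Smallest n/ν is R → limiting reagent.
n(Q) produced = (2/2) × 12.20 = 12.20 mol
Step 2:
n(Q) available = 12.20 mol
n(A) = 3.700 mol
n/ν for Q = 12.20/3 = 4.067
n/ν for A = 3.700/1 = 3.700
Smallest n/ν is A → limiting reagent.
n(Z) = (3/1) × 3.700 = 11.10 mol
mass = 11.10 × 320.35 = 3556 g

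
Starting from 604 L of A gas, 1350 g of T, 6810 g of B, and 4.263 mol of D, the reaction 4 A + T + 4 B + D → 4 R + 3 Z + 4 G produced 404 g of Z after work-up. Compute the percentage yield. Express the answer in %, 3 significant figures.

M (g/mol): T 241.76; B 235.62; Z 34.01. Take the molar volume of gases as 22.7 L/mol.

n(A) = 604.0 / 22.7 = 26.61 mol
n(T) = 1350 / 241.76 = 5.584 mol
n(B) = 6810 / 235.62 = 28.90 mol
n(D) = 4.263 mol
n/ν → A: 6.653, T: 5.584, B: 7.225, D: 4.263; D is limiting.
theoretical n(Z) = (3/1) × 4.263 = 12.79 mol → 435.0 g
% yield = 404 / 435.0 × 100 = 92.87 %

92.9 %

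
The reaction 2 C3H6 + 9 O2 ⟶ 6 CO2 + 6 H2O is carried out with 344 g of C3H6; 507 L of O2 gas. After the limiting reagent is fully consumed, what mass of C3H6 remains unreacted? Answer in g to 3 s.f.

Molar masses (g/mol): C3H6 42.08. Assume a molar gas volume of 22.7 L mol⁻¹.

n(C3H6) = 344.0 / 42.08 = 8.175 mol
n(O2) = 507.0 / 22.7 = 22.33 mol
n/ν → C3H6: 4.088, O2: 2.481; O2 is limiting.
C3H6 consumed = (2/9) × 22.33 = 4.962 mol
C3H6 remaining = 8.175 − 4.962 = 3.213 mol
mass = 3.213 × 42.08 = 135.2 g

135 g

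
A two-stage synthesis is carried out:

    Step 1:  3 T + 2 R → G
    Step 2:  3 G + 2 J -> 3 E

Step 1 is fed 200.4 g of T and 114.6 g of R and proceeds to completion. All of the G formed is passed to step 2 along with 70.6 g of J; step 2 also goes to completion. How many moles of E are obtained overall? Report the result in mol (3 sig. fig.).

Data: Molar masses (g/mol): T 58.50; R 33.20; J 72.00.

Step 1:
n(T) = 200.4 / 58.50 = 3.426 mol
n(R) = 114.6 / 33.20 = 3.452 mol
n/ν for T = 3.426/3 = 1.142
n/ν for R = 3.452/2 = 1.726
Smallest n/ν is T → limiting reagent.
n(G) produced = (1/3) × 3.426 = 1.142 mol
Step 2:
n(G) available = 1.142 mol
n(J) = 70.60 / 72.00 = 0.9806 mol
n/ν for G = 1.142/3 = 0.3807
n/ν for J = 0.9806/2 = 0.4903
Smallest n/ν is G → limiting reagent.
n(E) = (3/3) × 1.142 = 1.142 mol

1.14 mol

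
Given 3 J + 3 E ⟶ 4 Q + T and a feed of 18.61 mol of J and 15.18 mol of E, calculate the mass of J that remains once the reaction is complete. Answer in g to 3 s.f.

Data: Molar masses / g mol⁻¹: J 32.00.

n(J) = 18.61 mol
n(E) = 15.18 mol
n/ν → J: 6.203, E: 5.060; E is limiting.
J consumed = (3/3) × 15.18 = 15.18 mol
J remaining = 18.61 − 15.18 = 3.430 mol
mass = 3.430 × 32.00 = 109.8 g

110 g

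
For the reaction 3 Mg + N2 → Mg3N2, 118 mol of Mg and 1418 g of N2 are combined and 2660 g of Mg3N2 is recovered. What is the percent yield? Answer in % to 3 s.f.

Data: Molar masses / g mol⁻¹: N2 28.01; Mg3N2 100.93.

67.0 %

n(Mg) = 118.0 mol
n(N2) = 1418 / 28.01 = 50.62 mol
n/ν for Mg = 118.0/3 = 39.33
n/ν for N2 = 50.62/1 = 50.62
Smallest n/ν is Mg → limiting reagent.
theoretical n(Mg3N2) = (1/3) × 118.0 = 39.33 mol → 3970 g
% yield = 2660 / 3970 × 100 = 67.00 %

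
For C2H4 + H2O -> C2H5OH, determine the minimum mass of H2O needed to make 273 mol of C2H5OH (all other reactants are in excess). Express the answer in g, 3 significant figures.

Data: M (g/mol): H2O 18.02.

4920 g

n(C2H5OH) = 273.0 mol
n(H2O) = (1/1) × 273.0 = 273.0 mol
mass = 273.0 × 18.02 = 4919 g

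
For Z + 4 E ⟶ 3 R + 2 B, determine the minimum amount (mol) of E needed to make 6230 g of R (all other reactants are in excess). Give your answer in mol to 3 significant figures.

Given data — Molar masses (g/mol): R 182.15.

n(R) = 6230 / 182.15 = 34.20 mol
n(E) = (4/3) × 34.20 = 45.60 mol

45.6 mol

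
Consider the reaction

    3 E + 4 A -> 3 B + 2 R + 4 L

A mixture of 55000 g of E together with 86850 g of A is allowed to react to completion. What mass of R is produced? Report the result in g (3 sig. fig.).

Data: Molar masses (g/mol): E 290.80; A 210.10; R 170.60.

21500 g

n(E) = 55000 / 290.80 = 189.1 mol
n(A) = 86850 / 210.10 = 413.4 mol
n/ν for E = 189.1/3 = 63.03
n/ν for A = 413.4/4 = 103.4
Smallest n/ν is E → limiting reagent.
n(R) = (2/3) × 189.1 = 126.1 mol
mass = 126.1 × 170.60 = 21510 g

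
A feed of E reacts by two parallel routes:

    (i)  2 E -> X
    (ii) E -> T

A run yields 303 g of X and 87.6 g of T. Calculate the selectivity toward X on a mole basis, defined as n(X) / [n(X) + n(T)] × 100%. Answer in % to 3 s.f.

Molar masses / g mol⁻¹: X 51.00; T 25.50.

n(X) = 303 / 51.00 = 5.941 mol
n(T) = 87.6 / 25.50 = 3.435 mol
selectivity = 5.941/(5.941+3.435) × 100 = 63.36 %

63.4 %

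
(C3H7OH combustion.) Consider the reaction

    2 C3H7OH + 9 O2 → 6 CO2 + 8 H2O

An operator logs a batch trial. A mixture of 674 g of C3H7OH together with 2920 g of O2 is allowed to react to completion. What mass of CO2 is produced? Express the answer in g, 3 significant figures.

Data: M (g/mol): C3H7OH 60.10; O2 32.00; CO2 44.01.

1480 g

n(C3H7OH) = 674.0 / 60.10 = 11.21 mol
n(O2) = 2920 / 32.00 = 91.25 mol
n/ν for C3H7OH = 11.21/2 = 5.605
n/ν for O2 = 91.25/9 = 10.14
Smallest n/ν is C3H7OH → limiting reagent.
n(CO2) = (6/2) × 11.21 = 33.63 mol
mass = 33.63 × 44.01 = 1480 g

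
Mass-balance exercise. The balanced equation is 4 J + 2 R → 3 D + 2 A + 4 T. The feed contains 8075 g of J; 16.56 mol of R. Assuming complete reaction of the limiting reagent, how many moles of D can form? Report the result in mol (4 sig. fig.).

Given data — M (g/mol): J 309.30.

n(J) = 8075 / 309.30 = 26.11 mol
n(R) = 16.56 mol
n/ν for J = 26.11/4 = 6.528
n/ν for R = 16.56/2 = 8.280
Smallest n/ν is J → limiting reagent.
n(D) = (3/4) × 26.11 = 19.58 mol

19.58 mol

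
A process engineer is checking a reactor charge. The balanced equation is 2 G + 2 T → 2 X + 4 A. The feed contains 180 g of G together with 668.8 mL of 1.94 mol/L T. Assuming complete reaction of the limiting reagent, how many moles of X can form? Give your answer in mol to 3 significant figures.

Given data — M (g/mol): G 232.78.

n(G) = 180.0 / 232.78 = 0.7733 mol
n(T) = 1.94 × 668.8/1000 = 1.297 mol
n/ν → G: 0.3867, T: 0.6485; G is limiting.
n(X) = (2/2) × 0.7733 = 0.7733 mol

0.773 mol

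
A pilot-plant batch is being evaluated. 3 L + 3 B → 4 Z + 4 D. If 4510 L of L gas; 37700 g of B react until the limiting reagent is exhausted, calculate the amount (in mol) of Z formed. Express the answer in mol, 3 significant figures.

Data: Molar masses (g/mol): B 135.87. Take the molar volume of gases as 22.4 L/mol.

268 mol

n(L) = 4510 / 22.4 = 201.3 mol
n(B) = 37700 / 135.87 = 277.5 mol
n/ν → L: 67.10, B: 92.50; L is limiting.
n(Z) = (4/3) × 201.3 = 268.4 mol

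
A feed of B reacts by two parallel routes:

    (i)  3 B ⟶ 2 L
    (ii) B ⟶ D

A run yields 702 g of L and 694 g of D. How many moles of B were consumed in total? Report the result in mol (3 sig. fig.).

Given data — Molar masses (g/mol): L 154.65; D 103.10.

13.5 mol

n(L) = 702 / 154.65 = 4.539 mol
n(D) = 694 / 103.10 = 6.731 mol
n(B) via (i) = (3/2)×4.539 = 6.809 mol
n(B) via (ii) = (1/1)×6.731 = 6.731 mol
total n(B) = 6.809 + 6.731 = 13.54 mol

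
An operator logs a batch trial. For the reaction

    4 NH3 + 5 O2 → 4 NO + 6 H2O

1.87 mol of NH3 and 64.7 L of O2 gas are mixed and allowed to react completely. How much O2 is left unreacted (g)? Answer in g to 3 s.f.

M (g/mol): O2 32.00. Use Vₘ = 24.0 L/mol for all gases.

n(NH3) = 1.870 mol
n(O2) = 64.70 / 24.0 = 2.696 mol
n/ν → NH3: 0.4675, O2: 0.5392; NH3 is limiting.
O2 consumed = (5/4) × 1.870 = 2.338 mol
O2 remaining = 2.696 − 2.338 = 0.3580 mol
mass = 0.3580 × 32.00 = 11.46 g

11.5 g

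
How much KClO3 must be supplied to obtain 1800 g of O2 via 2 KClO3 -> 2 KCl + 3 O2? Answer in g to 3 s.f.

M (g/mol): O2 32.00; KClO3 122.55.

4600 g

n(O2) = 1800 / 32.00 = 56.25 mol
n(KClO3) = (2/3) × 56.25 = 37.50 mol
mass = 37.50 × 122.55 = 4596 g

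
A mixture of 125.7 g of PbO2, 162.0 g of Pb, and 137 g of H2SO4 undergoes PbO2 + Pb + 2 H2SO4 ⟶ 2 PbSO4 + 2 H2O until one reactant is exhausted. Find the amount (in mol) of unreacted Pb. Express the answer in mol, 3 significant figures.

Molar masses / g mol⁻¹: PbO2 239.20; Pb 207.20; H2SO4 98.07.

0.256 mol

n(PbO2) = 125.7 / 239.20 = 0.5255 mol
n(Pb) = 162.0 / 207.20 = 0.7819 mol
n(H2SO4) = 137.0 / 98.07 = 1.397 mol
n/ν for PbO2 = 0.5255/1 = 0.5255
n/ν for Pb = 0.7819/1 = 0.7819
n/ν for H2SO4 = 1.397/2 = 0.6985
Smallest n/ν is PbO2 → limiting reagent.
Pb consumed = (1/1) × 0.5255 = 0.5255 mol
Pb remaining = 0.7819 − 0.5255 = 0.2564 mol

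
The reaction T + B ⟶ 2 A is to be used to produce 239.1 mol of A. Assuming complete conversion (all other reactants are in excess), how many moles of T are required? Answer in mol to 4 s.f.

n(A) = 239.1 mol
n(T) = (1/2) × 239.1 = 119.6 mol

119.6 mol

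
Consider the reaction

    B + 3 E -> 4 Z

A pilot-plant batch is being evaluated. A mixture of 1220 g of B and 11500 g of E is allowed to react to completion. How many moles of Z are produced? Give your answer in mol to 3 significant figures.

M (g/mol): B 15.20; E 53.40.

287 mol

n(B) = 1220 / 15.20 = 80.26 mol
n(E) = 11500 / 53.40 = 215.4 mol
n/ν for B = 80.26/1 = 80.26
n/ν for E = 215.4/3 = 71.80
Smallest n/ν is E → limiting reagent.
n(Z) = (4/3) × 215.4 = 287.2 mol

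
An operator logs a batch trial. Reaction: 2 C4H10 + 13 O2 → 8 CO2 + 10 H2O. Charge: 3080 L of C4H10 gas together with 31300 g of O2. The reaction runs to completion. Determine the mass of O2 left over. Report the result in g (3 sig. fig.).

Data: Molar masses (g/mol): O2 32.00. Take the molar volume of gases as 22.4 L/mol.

n(C4H10) = 3080 / 22.4 = 137.5 mol
n(O2) = 31300 / 32.00 = 978.1 mol
n/ν for C4H10 = 137.5/2 = 68.75
n/ν for O2 = 978.1/13 = 75.24
Smallest n/ν is C4H10 → limiting reagent.
O2 consumed = (13/2) × 137.5 = 893.8 mol
O2 remaining = 978.1 − 893.8 = 84.30 mol
mass = 84.30 × 32.00 = 2698 g

2700 g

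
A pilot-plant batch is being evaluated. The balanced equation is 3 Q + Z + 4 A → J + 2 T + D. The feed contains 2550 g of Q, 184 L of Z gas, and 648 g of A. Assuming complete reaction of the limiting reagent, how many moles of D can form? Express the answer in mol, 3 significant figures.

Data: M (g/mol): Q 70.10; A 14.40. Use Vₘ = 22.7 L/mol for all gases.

8.11 mol

n(Q) = 2550 / 70.10 = 36.38 mol
n(Z) = 184.0 / 22.7 = 8.106 mol
n(A) = 648.0 / 14.40 = 45.00 mol
n/ν → Q: 12.13, Z: 8.106, A: 11.25; Z is limiting.
n(D) = (1/1) × 8.106 = 8.106 mol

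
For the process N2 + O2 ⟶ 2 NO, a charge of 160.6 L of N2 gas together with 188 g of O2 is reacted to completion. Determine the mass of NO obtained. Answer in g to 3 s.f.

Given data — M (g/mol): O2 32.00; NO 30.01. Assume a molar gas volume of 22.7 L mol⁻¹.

353 g

n(N2) = 160.6 / 22.7 = 7.075 mol
n(O2) = 188.0 / 32.00 = 5.875 mol
n/ν → N2: 7.075, O2: 5.875; O2 is limiting.
n(NO) = (2/1) × 5.875 = 11.75 mol
mass = 11.75 × 30.01 = 352.6 g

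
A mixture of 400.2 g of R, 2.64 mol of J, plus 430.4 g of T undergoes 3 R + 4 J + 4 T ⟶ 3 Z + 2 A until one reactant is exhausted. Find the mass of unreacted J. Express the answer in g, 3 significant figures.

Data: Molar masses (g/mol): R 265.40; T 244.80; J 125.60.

n(R) = 400.2 / 265.40 = 1.508 mol
n(J) = 2.640 mol
n(T) = 430.4 / 244.80 = 1.758 mol
n/ν for R = 1.508/3 = 0.5027
n/ν for J = 2.640/4 = 0.6600
n/ν for T = 1.758/4 = 0.4395
Smallest n/ν is T → limiting reagent.
J consumed = (4/4) × 1.758 = 1.758 mol
J remaining = 2.640 − 1.758 = 0.8820 mol
mass = 0.8820 × 125.60 = 110.8 g

111 g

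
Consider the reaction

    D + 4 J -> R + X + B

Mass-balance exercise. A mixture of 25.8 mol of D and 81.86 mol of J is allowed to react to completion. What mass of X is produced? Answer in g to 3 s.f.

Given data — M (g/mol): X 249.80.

n(D) = 25.80 mol
n(J) = 81.86 mol
n/ν for D = 25.80/1 = 25.80
n/ν for J = 81.86/4 = 20.47
Smallest n/ν is J → limiting reagent.
n(X) = (1/4) × 81.86 = 20.47 mol
mass = 20.47 × 249.80 = 5113 g

5110 g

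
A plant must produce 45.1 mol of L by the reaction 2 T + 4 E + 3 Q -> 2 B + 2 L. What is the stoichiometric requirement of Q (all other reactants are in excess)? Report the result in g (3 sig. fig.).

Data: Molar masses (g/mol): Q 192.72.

n(L) = 45.10 mol
n(Q) = (3/2) × 45.10 = 67.65 mol
mass = 67.65 × 192.72 = 13040 g

13000 g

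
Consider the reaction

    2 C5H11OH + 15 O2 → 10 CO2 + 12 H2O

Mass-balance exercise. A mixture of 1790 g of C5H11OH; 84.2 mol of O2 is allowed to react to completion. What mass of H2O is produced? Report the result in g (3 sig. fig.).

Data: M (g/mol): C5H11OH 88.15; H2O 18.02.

1210 g

n(C5H11OH) = 1790 / 88.15 = 20.31 mol
n(O2) = 84.20 mol
n/ν for C5H11OH = 20.31/2 = 10.16
n/ν for O2 = 84.20/15 = 5.613
Smallest n/ν is O2 → limiting reagent.
n(H2O) = (12/15) × 84.20 = 67.36 mol
mass = 67.36 × 18.02 = 1214 g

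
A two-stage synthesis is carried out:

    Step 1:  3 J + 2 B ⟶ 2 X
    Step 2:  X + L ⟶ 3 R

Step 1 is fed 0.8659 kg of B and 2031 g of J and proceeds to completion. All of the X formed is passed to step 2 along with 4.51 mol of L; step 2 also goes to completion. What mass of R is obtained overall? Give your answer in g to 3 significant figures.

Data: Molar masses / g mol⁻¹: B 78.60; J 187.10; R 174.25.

Step 1:
n(B) = 0.8659×1000 / 78.60 = 11.02 mol
n(J) = 2031 / 187.10 = 10.86 mol
n/ν → B: 5.510, J: 3.620; J is limiting.
n(X) produced = (2/3) × 10.86 = 7.240 mol
Step 2:
n(X) available = 7.240 mol
n(L) = 4.510 mol
n/ν → X: 7.240, L: 4.510; L is limiting.
n(R) = (3/1) × 4.510 = 13.53 mol
mass = 13.53 × 174.25 = 2358 g

2360 g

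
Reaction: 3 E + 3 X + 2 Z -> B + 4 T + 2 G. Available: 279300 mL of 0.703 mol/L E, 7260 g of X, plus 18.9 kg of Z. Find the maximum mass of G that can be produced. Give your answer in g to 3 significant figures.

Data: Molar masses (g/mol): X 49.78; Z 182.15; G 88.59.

n(E) = 0.703 × 279300/1000 = 196.3 mol
n(X) = 7260 / 49.78 = 145.8 mol
n(Z) = 18.90×1000 / 182.15 = 103.8 mol
n/ν for E = 196.3/3 = 65.43
n/ν for X = 145.8/3 = 48.60
n/ν for Z = 103.8/2 = 51.90
Smallest n/ν is X → limiting reagent.
n(G) = (2/3) × 145.8 = 97.20 mol
mass = 97.20 × 88.59 = 8611 g

8610 g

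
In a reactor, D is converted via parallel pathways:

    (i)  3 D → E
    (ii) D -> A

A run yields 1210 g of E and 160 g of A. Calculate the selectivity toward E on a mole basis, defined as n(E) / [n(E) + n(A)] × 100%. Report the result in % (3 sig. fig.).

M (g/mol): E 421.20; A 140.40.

n(E) = 1210 / 421.20 = 2.873 mol
n(A) = 160 / 140.40 = 1.140 mol
selectivity = 2.873/(2.873+1.140) × 100 = 71.59 %

71.6 %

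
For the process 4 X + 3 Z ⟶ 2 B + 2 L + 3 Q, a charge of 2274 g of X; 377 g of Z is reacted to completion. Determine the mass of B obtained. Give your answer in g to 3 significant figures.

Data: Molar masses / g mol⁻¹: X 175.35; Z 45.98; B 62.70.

n(X) = 2274 / 175.35 = 12.97 mol
n(Z) = 377.0 / 45.98 = 8.199 mol
n/ν for X = 12.97/4 = 3.243
n/ν for Z = 8.199/3 = 2.733
Smallest n/ν is Z → limiting reagent.
n(B) = (2/3) × 8.199 = 5.466 mol
mass = 5.466 × 62.70 = 342.7 g

343 g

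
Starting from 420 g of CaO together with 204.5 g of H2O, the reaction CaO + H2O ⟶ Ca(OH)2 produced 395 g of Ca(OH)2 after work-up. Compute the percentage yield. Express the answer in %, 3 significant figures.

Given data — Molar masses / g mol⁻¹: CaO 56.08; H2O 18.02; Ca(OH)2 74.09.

71.2 %

n(CaO) = 420.0 / 56.08 = 7.489 mol
n(H2O) = 204.5 / 18.02 = 11.35 mol
n/ν for CaO = 7.489/1 = 7.489
n/ν for H2O = 11.35/1 = 11.35
Smallest n/ν is CaO → limiting reagent.
theoretical n(Ca(OH)2) = (1/1) × 7.489 = 7.489 mol → 554.9 g
% yield = 395 / 554.9 × 100 = 71.18 %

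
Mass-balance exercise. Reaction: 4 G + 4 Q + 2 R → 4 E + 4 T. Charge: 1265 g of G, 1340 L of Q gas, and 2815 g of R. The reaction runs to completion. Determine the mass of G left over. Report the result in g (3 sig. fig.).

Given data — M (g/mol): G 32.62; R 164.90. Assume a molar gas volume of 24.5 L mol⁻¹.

n(G) = 1265 / 32.62 = 38.78 mol
n(Q) = 1340 / 24.5 = 54.69 mol
n(R) = 2815 / 164.90 = 17.07 mol
n/ν → G: 9.695, Q: 13.67, R: 8.535; R is limiting.
G consumed = (4/2) × 17.07 = 34.14 mol
G remaining = 38.78 − 34.14 = 4.640 mol
mass = 4.640 × 32.62 = 151.4 g

151 g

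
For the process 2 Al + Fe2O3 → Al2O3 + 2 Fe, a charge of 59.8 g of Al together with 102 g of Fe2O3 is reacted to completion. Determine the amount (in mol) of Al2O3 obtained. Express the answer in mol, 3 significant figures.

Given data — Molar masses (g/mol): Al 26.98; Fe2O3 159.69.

n(Al) = 59.80 / 26.98 = 2.216 mol
n(Fe2O3) = 102.0 / 159.69 = 0.6387 mol
n/ν → Al: 1.108, Fe2O3: 0.6387; Fe2O3 is limiting.
n(Al2O3) = (1/1) × 0.6387 = 0.6387 mol

0.639 mol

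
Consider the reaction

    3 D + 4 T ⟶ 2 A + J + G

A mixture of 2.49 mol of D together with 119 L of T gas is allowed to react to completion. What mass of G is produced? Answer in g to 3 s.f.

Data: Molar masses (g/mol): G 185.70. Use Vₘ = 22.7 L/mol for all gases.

n(D) = 2.490 mol
n(T) = 119.0 / 22.7 = 5.242 mol
n/ν for D = 2.490/3 = 0.8300
n/ν for T = 5.242/4 = 1.311
Smallest n/ν is D → limiting reagent.
n(G) = (1/3) × 2.490 = 0.8300 mol
mass = 0.8300 × 185.70 = 154.1 g

154 g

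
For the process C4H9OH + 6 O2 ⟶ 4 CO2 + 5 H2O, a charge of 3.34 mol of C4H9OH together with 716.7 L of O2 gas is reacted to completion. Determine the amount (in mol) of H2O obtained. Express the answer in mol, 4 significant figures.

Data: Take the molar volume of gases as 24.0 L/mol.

n(C4H9OH) = 3.340 mol
n(O2) = 716.7 / 24.0 = 29.86 mol
n/ν → C4H9OH: 3.340, O2: 4.977; C4H9OH is limiting.
n(H2O) = (5/1) × 3.340 = 16.70 mol

16.70 mol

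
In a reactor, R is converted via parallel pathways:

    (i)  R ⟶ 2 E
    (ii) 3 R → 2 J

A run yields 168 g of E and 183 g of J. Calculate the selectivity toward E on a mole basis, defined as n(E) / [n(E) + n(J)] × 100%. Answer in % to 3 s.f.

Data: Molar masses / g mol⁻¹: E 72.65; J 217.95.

73.4 %

n(E) = 168 / 72.65 = 2.312 mol
n(J) = 183 / 217.95 = 0.8396 mol
selectivity = 2.312/(2.312+0.8396) × 100 = 73.36 %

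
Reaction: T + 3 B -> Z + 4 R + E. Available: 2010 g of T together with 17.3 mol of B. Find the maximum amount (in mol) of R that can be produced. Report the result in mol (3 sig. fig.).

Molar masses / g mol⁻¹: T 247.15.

23.1 mol

n(T) = 2010 / 247.15 = 8.133 mol
n(B) = 17.30 mol
n/ν for T = 8.133/1 = 8.133
n/ν for B = 17.30/3 = 5.767
Smallest n/ν is B → limiting reagent.
n(R) = (4/3) × 17.30 = 23.07 mol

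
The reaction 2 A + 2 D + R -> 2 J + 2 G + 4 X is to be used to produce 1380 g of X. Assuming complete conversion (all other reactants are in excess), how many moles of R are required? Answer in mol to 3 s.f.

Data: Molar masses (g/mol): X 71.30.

4.84 mol

n(X) = 1380 / 71.30 = 19.35 mol
n(R) = (1/4) × 19.35 = 4.838 mol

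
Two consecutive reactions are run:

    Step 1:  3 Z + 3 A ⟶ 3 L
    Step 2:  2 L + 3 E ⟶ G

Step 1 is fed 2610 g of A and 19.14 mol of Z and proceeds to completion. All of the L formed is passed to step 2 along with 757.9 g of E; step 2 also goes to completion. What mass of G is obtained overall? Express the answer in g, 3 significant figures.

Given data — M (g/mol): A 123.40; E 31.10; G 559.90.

4550 g

Step 1:
n(A) = 2610 / 123.40 = 21.15 mol
n(Z) = 19.14 mol
n/ν for A = 21.15/3 = 7.050
n/ν for Z = 19.14/3 = 6.380
Smallest n/ν is Z → limiting reagent.
n(L) produced = (3/3) × 19.14 = 19.14 mol
Step 2:
n(L) available = 19.14 mol
n(E) = 757.9 / 31.10 = 24.37 mol
n/ν for L = 19.14/2 = 9.570
n/ν for E = 24.37/3 = 8.123
Smallest n/ν is E → limiting reagent.
n(G) = (1/3) × 24.37 = 8.123 mol
mass = 8.123 × 559.90 = 4548 g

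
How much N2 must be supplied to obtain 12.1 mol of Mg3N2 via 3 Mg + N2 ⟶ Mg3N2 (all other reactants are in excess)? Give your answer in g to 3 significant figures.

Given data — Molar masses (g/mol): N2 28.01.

n(Mg3N2) = 12.10 mol
n(N2) = (1/1) × 12.10 = 12.10 mol
mass = 12.10 × 28.01 = 338.9 g

339 g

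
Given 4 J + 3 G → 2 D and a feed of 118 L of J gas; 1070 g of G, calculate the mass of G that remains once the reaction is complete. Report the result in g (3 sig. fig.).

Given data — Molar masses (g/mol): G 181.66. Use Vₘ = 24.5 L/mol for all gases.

414 g

n(J) = 118.0 / 24.5 = 4.816 mol
n(G) = 1070 / 181.66 = 5.890 mol
n/ν for J = 4.816/4 = 1.204
n/ν for G = 5.890/3 = 1.963
Smallest n/ν is J → limiting reagent.
G consumed = (3/4) × 4.816 = 3.612 mol
G remaining = 5.890 − 3.612 = 2.278 mol
mass = 2.278 × 181.66 = 413.8 g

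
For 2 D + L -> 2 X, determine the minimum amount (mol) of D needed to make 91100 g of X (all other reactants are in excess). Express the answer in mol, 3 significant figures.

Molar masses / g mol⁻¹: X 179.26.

n(X) = 91100 / 179.26 = 508.2 mol
n(D) = (2/2) × 508.2 = 508.2 mol

508 mol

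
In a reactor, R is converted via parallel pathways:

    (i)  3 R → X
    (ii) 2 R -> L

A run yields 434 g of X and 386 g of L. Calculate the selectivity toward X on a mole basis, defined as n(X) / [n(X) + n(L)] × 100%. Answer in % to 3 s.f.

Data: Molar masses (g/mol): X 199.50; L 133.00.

42.8 %

n(X) = 434 / 199.50 = 2.175 mol
n(L) = 386 / 133.00 = 2.902 mol
selectivity = 2.175/(2.175+2.902) × 100 = 42.84 %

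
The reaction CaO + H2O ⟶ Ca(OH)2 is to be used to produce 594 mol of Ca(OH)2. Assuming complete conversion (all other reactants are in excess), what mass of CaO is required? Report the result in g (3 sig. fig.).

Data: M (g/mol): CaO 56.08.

33300 g

n(Ca(OH)2) = 594.0 mol
n(CaO) = (1/1) × 594.0 = 594.0 mol
mass = 594.0 × 56.08 = 33310 g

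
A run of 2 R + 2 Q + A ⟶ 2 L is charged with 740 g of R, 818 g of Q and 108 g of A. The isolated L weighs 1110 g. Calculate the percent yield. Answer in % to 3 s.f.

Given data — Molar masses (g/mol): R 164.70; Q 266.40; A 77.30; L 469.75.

84.6 %

n(R) = 740.0 / 164.70 = 4.493 mol
n(Q) = 818.0 / 266.40 = 3.071 mol
n(A) = 108.0 / 77.30 = 1.397 mol
n/ν → R: 2.247, Q: 1.536, A: 1.397; A is limiting.
theoretical n(L) = (2/1) × 1.397 = 2.794 mol → 1312 g
% yield = 1110 / 1312 × 100 = 84.60 %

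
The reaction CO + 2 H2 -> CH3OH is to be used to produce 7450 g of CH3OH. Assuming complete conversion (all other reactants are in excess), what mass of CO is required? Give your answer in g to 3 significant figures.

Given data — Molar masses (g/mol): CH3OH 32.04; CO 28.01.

6510 g

n(CH3OH) = 7450 / 32.04 = 232.5 mol
n(CO) = (1/1) × 232.5 = 232.5 mol
mass = 232.5 × 28.01 = 6512 g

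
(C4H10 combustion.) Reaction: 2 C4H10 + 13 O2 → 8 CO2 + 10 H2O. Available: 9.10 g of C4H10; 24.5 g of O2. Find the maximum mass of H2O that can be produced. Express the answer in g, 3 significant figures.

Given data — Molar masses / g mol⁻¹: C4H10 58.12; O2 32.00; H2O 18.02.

n(C4H10) = 9.100 / 58.12 = 0.1566 mol
n(O2) = 24.50 / 32.00 = 0.7656 mol
n/ν for C4H10 = 0.1566/2 = 0.07830
n/ν for O2 = 0.7656/13 = 0.05889
Smallest n/ν is O2 → limiting reagent.
n(H2O) = (10/13) × 0.7656 = 0.5889 mol
mass = 0.5889 × 18.02 = 10.61 g

10.6 g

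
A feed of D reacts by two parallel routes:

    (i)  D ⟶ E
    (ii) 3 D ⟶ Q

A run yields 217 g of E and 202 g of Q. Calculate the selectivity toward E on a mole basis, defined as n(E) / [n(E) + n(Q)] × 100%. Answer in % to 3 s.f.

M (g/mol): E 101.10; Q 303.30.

n(E) = 217 / 101.10 = 2.146 mol
n(Q) = 202 / 303.30 = 0.6660 mol
selectivity = 2.146/(2.146+0.6660) × 100 = 76.32 %

76.3 %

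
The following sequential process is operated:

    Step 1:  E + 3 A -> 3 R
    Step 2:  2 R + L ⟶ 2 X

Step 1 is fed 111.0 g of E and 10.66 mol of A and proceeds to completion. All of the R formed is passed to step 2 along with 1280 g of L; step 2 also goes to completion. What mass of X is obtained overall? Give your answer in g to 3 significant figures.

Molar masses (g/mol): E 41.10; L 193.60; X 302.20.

2450 g

Step 1:
n(E) = 111.0 / 41.10 = 2.701 mol
n(A) = 10.66 mol
n/ν for E = 2.701/1 = 2.701
n/ν for A = 10.66/3 = 3.553
Smallest n/ν is E → limiting reagent.
n(R) produced = (3/1) × 2.701 = 8.103 mol
Step 2:
n(R) available = 8.103 mol
n(L) = 1280 / 193.60 = 6.612 mol
n/ν for R = 8.103/2 = 4.052
n/ν for L = 6.612/1 = 6.612
Smallest n/ν is R → limiting reagent.
n(X) = (2/2) × 8.103 = 8.103 mol
mass = 8.103 × 302.20 = 2449 g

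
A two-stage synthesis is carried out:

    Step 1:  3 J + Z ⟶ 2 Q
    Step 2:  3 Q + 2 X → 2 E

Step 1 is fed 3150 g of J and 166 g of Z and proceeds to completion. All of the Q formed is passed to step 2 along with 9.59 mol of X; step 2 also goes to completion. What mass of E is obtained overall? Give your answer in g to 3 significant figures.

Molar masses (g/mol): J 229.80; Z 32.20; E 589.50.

Step 1:
n(J) = 3150 / 229.80 = 13.71 mol
n(Z) = 166.0 / 32.20 = 5.155 mol
n/ν for J = 13.71/3 = 4.570
n/ν for Z = 5.155/1 = 5.155
Smallest n/ν is J → limiting reagent.
n(Q) produced = (2/3) × 13.71 = 9.140 mol
Step 2:
n(Q) available = 9.140 mol
n(X) = 9.590 mol
n/ν for Q = 9.140/3 = 3.047
n/ν for X = 9.590/2 = 4.795
Smallest n/ν is Q → limiting reagent.
n(E) = (2/3) × 9.140 = 6.093 mol
mass = 6.093 × 589.50 = 3592 g

3590 g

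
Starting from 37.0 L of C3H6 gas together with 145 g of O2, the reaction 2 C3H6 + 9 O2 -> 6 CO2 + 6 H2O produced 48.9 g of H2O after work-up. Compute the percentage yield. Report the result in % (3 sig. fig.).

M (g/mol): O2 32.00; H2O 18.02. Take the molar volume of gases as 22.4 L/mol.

89.8 %

n(C3H6) = 37.00 / 22.4 = 1.652 mol
n(O2) = 145.0 / 32.00 = 4.531 mol
n/ν → C3H6: 0.8260, O2: 0.5034; O2 is limiting.
theoretical n(H2O) = (6/9) × 4.531 = 3.021 mol → 54.44 g
% yield = 48.9 / 54.44 × 100 = 89.82 %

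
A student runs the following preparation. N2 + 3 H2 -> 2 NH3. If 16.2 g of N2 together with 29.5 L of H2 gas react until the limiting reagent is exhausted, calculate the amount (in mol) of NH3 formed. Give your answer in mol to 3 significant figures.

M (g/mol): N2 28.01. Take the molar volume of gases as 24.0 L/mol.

0.819 mol

n(N2) = 16.20 / 28.01 = 0.5784 mol
n(H2) = 29.50 / 24.0 = 1.229 mol
n/ν → N2: 0.5784, H2: 0.4097; H2 is limiting.
n(NH3) = (2/3) × 1.229 = 0.8193 mol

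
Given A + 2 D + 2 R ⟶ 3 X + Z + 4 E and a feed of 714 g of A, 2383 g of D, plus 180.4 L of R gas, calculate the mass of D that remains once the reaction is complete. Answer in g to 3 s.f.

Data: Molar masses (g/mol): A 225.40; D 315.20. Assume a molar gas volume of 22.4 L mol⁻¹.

n(A) = 714.0 / 225.40 = 3.168 mol
n(D) = 2383 / 315.20 = 7.560 mol
n(R) = 180.4 / 22.4 = 8.054 mol
n/ν for A = 3.168/1 = 3.168
n/ν for D = 7.560/2 = 3.780
n/ν for R = 8.054/2 = 4.027
Smallest n/ν is A → limiting reagent.
D consumed = (2/1) × 3.168 = 6.336 mol
D remaining = 7.560 − 6.336 = 1.224 mol
mass = 1.224 × 315.20 = 385.8 g

386 g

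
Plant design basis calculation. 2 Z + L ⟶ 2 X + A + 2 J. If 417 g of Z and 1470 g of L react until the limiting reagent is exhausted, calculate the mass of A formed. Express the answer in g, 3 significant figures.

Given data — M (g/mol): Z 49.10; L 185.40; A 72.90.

310 g

n(Z) = 417.0 / 49.10 = 8.493 mol
n(L) = 1470 / 185.40 = 7.929 mol
n/ν for Z = 8.493/2 = 4.247
n/ν for L = 7.929/1 = 7.929
Smallest n/ν is Z → limiting reagent.
n(A) = (1/2) × 8.493 = 4.247 mol
mass = 4.247 × 72.90 = 309.6 g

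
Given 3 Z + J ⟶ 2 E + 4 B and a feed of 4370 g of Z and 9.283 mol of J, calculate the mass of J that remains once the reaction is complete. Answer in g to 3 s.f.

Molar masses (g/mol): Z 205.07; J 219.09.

n(Z) = 4370 / 205.07 = 21.31 mol
n(J) = 9.283 mol
n/ν → Z: 7.103, J: 9.283; Z is limiting.
J consumed = (1/3) × 21.31 = 7.103 mol
J remaining = 9.283 − 7.103 = 2.180 mol
mass = 2.180 × 219.09 = 477.6 g

478 g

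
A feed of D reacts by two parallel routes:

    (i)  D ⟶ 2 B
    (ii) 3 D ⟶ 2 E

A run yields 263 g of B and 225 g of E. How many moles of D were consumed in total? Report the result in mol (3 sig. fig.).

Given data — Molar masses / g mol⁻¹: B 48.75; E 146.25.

5.01 mol

n(B) = 263 / 48.75 = 5.395 mol
n(E) = 225 / 146.25 = 1.538 mol
n(D) via (i) = (1/2)×5.395 = 2.698 mol
n(D) via (ii) = (3/2)×1.538 = 2.307 mol
total n(D) = 2.698 + 2.307 = 5.005 mol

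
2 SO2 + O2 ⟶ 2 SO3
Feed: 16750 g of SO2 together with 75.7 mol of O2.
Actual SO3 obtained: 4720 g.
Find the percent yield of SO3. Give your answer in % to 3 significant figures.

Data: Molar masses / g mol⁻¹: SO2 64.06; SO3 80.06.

38.9 %

n(SO2) = 16750 / 64.06 = 261.5 mol
n(O2) = 75.70 mol
n/ν → SO2: 130.8, O2: 75.70; O2 is limiting.
theoretical n(SO3) = (2/1) × 75.70 = 151.4 mol → 12120 g
% yield = 4720 / 12120 × 100 = 38.94 %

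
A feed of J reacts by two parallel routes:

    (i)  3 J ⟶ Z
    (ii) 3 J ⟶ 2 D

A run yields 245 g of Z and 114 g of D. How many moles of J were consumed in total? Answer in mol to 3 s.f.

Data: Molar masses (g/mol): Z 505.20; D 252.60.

n(Z) = 245 / 505.20 = 0.4850 mol
n(D) = 114 / 252.60 = 0.4513 mol
n(J) via (i) = (3/1)×0.4850 = 1.455 mol
n(J) via (ii) = (3/2)×0.4513 = 0.6770 mol
total n(J) = 1.455 + 0.6770 = 2.132 mol

2.13 mol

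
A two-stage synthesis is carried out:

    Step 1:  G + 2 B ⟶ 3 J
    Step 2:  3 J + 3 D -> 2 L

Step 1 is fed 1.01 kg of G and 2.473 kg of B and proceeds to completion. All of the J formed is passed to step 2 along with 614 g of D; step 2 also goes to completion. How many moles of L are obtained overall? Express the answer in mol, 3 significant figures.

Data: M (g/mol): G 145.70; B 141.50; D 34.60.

Step 1:
n(G) = 1.010×1000 / 145.70 = 6.932 mol
n(B) = 2.473×1000 / 141.50 = 17.48 mol
n/ν for G = 6.932/1 = 6.932
n/ν for B = 17.48/2 = 8.740
Smallest n/ν is G → limiting reagent.
n(J) produced = (3/1) × 6.932 = 20.80 mol
Step 2:
n(J) available = 20.80 mol
n(D) = 614.0 / 34.60 = 17.75 mol
n/ν for J = 20.80/3 = 6.933
n/ν for D = 17.75/3 = 5.917
Smallest n/ν is D → limiting reagent.
n(L) = (2/3) × 17.75 = 11.83 mol

11.8 mol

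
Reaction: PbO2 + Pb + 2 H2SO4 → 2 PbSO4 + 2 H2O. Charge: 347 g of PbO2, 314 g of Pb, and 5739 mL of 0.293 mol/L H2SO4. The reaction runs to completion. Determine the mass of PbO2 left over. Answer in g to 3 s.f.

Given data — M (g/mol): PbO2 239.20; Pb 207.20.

n(PbO2) = 347.0 / 239.20 = 1.451 mol
n(Pb) = 314.0 / 207.20 = 1.515 mol
n(H2SO4) = 0.293 × 5739/1000 = 1.682 mol
n/ν for PbO2 = 1.451/1 = 1.451
n/ν for Pb = 1.515/1 = 1.515
n/ν for H2SO4 = 1.682/2 = 0.8410
Smallest n/ν is H2SO4 → limiting reagent.
PbO2 consumed = (1/2) × 1.682 = 0.8410 mol
PbO2 remaining = 1.451 − 0.8410 = 0.6100 mol
mass = 0.6100 × 239.20 = 145.9 g

146 g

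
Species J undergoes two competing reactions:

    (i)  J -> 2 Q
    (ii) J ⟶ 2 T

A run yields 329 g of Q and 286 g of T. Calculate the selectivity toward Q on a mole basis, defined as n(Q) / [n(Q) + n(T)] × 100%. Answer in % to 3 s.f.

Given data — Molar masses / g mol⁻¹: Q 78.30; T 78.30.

n(Q) = 329 / 78.30 = 4.202 mol
n(T) = 286 / 78.30 = 3.653 mol
selectivity = 4.202/(4.202+3.653) × 100 = 53.49 %

53.5 %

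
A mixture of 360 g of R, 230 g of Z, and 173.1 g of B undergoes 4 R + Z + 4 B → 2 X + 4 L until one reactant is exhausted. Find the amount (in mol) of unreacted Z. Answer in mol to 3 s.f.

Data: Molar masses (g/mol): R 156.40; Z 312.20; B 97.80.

n(R) = 360.0 / 156.40 = 2.302 mol
n(Z) = 230.0 / 312.20 = 0.7367 mol
n(B) = 173.1 / 97.80 = 1.770 mol
n/ν → R: 0.5755, Z: 0.7367, B: 0.4425; B is limiting.
Z consumed = (1/4) × 1.770 = 0.4425 mol
Z remaining = 0.7367 − 0.4425 = 0.2942 mol

0.294 mol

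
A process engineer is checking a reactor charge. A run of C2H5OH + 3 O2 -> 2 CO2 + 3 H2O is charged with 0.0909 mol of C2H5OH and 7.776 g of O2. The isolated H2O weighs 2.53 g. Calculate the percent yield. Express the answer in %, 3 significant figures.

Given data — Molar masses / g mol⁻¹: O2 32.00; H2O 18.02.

57.8 %

n(C2H5OH) = 0.09090 mol
n(O2) = 7.776 / 32.00 = 0.2430 mol
n/ν for C2H5OH = 0.09090/1 = 0.09090
n/ν for O2 = 0.2430/3 = 0.08100
Smallest n/ν is O2 → limiting reagent.
theoretical n(H2O) = (3/3) × 0.2430 = 0.2430 mol → 4.379 g
% yield = 2.53 / 4.379 × 100 = 57.78 %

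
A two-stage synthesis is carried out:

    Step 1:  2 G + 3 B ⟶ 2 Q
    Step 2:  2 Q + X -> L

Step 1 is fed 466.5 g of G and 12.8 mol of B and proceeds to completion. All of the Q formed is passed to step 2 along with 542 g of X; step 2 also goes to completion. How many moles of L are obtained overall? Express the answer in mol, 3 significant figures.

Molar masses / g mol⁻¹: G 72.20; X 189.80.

2.86 mol

Step 1:
n(G) = 466.5 / 72.20 = 6.461 mol
n(B) = 12.80 mol
n/ν for G = 6.461/2 = 3.231
n/ν for B = 12.80/3 = 4.267
Smallest n/ν is G → limiting reagent.
n(Q) produced = (2/2) × 6.461 = 6.461 mol
Step 2:
n(Q) available = 6.461 mol
n(X) = 542.0 / 189.80 = 2.856 mol
n/ν for Q = 6.461/2 = 3.231
n/ν for X = 2.856/1 = 2.856
Smallest n/ν is X → limiting reagent.
n(L) = (1/1) × 2.856 = 2.856 mol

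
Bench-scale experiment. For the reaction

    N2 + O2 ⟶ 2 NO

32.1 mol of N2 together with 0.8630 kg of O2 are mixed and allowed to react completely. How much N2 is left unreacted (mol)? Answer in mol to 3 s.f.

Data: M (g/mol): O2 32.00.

5.13 mol

n(N2) = 32.10 mol
n(O2) = 0.8630×1000 / 32.00 = 26.97 mol
n/ν → N2: 32.10, O2: 26.97; O2 is limiting.
N2 consumed = (1/1) × 26.97 = 26.97 mol
N2 remaining = 32.10 − 26.97 = 5.130 mol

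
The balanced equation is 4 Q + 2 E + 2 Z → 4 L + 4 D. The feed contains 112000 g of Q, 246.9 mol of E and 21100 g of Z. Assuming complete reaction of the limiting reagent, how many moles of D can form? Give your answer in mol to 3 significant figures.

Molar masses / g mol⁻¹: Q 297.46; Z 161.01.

n(Q) = 112000 / 297.46 = 376.5 mol
n(E) = 246.9 mol
n(Z) = 21100 / 161.01 = 131.0 mol
n/ν for Q = 376.5/4 = 94.13
n/ν for E = 246.9/2 = 123.5
n/ν for Z = 131.0/2 = 65.50
Smallest n/ν is Z → limiting reagent.
n(D) = (4/2) × 131.0 = 262.0 mol

262 mol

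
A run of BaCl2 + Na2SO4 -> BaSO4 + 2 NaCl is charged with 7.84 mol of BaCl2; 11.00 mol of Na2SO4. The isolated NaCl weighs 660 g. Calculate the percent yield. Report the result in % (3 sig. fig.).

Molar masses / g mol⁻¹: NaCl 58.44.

72.0 %

n(BaCl2) = 7.840 mol
n(Na2SO4) = 11.00 mol
n/ν for BaCl2 = 7.840/1 = 7.840
n/ν for Na2SO4 = 11.00/1 = 11.00
Smallest n/ν is BaCl2 → limiting reagent.
theoretical n(NaCl) = (2/1) × 7.840 = 15.68 mol → 916.3 g
% yield = 660 / 916.3 × 100 = 72.03 %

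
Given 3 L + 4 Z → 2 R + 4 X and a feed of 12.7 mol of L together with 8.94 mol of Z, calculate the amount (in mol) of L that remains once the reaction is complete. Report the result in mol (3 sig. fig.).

6.00 mol

n(L) = 12.70 mol
n(Z) = 8.940 mol
n/ν for L = 12.70/3 = 4.233
n/ν for Z = 8.940/4 = 2.235
Smallest n/ν is Z → limiting reagent.
L consumed = (3/4) × 8.940 = 6.705 mol
L remaining = 12.70 − 6.705 = 5.995 mol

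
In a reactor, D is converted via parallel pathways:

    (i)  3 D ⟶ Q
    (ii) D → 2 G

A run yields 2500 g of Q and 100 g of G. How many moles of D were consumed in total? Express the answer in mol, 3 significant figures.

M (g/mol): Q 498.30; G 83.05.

15.7 mol

n(Q) = 2500 / 498.30 = 5.017 mol
n(G) = 100 / 83.05 = 1.204 mol
n(D) via (i) = (3/1)×5.017 = 15.05 mol
n(D) via (ii) = (1/2)×1.204 = 0.6020 mol
total n(D) = 15.05 + 0.6020 = 15.65 mol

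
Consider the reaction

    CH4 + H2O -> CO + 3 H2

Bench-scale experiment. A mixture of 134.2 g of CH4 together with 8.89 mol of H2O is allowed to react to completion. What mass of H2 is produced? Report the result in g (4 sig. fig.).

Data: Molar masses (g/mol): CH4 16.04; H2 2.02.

n(CH4) = 134.2 / 16.04 = 8.367 mol
n(H2O) = 8.890 mol
n/ν for CH4 = 8.367/1 = 8.367
n/ν for H2O = 8.890/1 = 8.890
Smallest n/ν is CH4 → limiting reagent.
n(H2) = (3/1) × 8.367 = 25.10 mol
mass = 25.10 × 2.02 = 50.70 g

50.70 g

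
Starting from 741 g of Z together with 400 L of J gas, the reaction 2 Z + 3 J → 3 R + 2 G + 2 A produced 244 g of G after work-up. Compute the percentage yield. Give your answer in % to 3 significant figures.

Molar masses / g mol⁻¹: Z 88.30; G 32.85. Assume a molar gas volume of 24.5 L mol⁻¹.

n(Z) = 741.0 / 88.30 = 8.392 mol
n(J) = 400.0 / 24.5 = 16.33 mol
n/ν for Z = 8.392/2 = 4.196
n/ν for J = 16.33/3 = 5.443
Smallest n/ν is Z → limiting reagent.
theoretical n(G) = (2/2) × 8.392 = 8.392 mol → 275.7 g
% yield = 244 / 275.7 × 100 = 88.50 %

88.5 %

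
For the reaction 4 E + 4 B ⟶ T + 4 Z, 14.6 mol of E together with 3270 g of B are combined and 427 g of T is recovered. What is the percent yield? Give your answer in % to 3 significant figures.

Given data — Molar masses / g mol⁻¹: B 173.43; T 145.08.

n(E) = 14.60 mol
n(B) = 3270 / 173.43 = 18.85 mol
n/ν → E: 3.650, B: 4.713; E is limiting.
theoretical n(T) = (1/4) × 14.60 = 3.650 mol → 529.5 g
% yield = 427 / 529.5 × 100 = 80.64 %

80.6 %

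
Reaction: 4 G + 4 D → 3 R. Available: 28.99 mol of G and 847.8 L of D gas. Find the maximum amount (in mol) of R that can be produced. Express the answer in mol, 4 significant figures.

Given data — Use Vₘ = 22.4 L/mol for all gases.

21.74 mol

n(G) = 28.99 mol
n(D) = 847.8 / 22.4 = 37.85 mol
n/ν for G = 28.99/4 = 7.248
n/ν for D = 37.85/4 = 9.463
Smallest n/ν is G → limiting reagent.
n(R) = (3/4) × 28.99 = 21.74 mol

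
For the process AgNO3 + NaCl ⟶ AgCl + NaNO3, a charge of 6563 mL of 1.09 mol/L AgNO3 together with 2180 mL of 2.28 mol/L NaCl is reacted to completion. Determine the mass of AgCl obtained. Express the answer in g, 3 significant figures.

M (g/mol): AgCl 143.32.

712 g

n(AgNO3) = 1.09 × 6563/1000 = 7.154 mol
n(NaCl) = 2.28 × 2180/1000 = 4.970 mol
n/ν → AgNO3: 7.154, NaCl: 4.970; NaCl is limiting.
n(AgCl) = (1/1) × 4.970 = 4.970 mol
mass = 4.970 × 143.32 = 712.3 g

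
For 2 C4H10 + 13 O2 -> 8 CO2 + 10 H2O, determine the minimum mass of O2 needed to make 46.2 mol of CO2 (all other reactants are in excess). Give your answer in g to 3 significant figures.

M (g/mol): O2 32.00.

2400 g

n(CO2) = 46.20 mol
n(O2) = (13/8) × 46.20 = 75.08 mol
mass = 75.08 × 32.00 = 2403 g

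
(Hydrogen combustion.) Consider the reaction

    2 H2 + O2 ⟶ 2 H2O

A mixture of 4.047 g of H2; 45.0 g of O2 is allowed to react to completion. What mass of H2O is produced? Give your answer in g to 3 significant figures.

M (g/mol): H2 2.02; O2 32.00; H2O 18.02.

36.1 g

n(H2) = 4.047 / 2.02 = 2.003 mol
n(O2) = 45.00 / 32.00 = 1.406 mol
n/ν for H2 = 2.003/2 = 1.002
n/ν for O2 = 1.406/1 = 1.406
Smallest n/ν is H2 → limiting reagent.
n(H2O) = (2/2) × 2.003 = 2.003 mol
mass = 2.003 × 18.02 = 36.09 g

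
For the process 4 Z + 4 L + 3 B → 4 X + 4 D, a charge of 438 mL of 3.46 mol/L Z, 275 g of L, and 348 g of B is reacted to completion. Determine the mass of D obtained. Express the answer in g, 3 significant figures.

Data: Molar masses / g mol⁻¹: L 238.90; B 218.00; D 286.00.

n(Z) = 3.46 × 438.0/1000 = 1.515 mol
n(L) = 275.0 / 238.90 = 1.151 mol
n(B) = 348.0 / 218.00 = 1.596 mol
n/ν → Z: 0.3788, L: 0.2878, B: 0.5320; L is limiting.
n(D) = (4/4) × 1.151 = 1.151 mol
mass = 1.151 × 286.00 = 329.2 g

329 g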